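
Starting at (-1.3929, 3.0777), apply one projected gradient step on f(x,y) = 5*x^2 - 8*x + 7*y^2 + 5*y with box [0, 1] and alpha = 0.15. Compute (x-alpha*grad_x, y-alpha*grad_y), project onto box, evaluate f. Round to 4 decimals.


Step 1: Compute gradient at (-1.3929, 3.0777).
grad_x = 2*5*-1.3929 - 8 = -21.929
grad_y = 2*7*3.0777 + 5 = 48.0878
Step 2: Gradient step.
x_raw = -1.3929 - 0.15*-21.929 = 1.8965
y_raw = 3.0777 - 0.15*48.0878 = -4.1355
Step 3: Project onto [0, 1].
x_proj = clip(1.8965) = 1.0
y_proj = clip(-4.1355) = 0.0
Step 4: Evaluate f.
f(1.0, 0.0) = -3.0


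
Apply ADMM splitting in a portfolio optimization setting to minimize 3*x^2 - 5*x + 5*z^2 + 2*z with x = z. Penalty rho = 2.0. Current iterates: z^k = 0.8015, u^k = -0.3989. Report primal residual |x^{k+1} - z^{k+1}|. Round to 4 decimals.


ADMM iteration with rho = 2.0, z^k = 0.8015, u^k = -0.3989
Step 1: x-update.
Minimize 3*x^2 - 5*x + (2.0/2)*(x - 0.8015 - 0.3989)^2
FOC: (2*3 + 2.0)*x = 5 + 2.0*(0.8015 + 0.3989)
x^{k+1} = 0.9251
Step 2: z-update.
Minimize 5*z^2 + 2*z + (2.0/2)*(0.9251 - z - 0.3989)^2
FOC: (2*5 + 2.0)*z = -2 + 2.0*(0.9251 - 0.3989)
z^{k+1} = -0.079
Step 3: u-update.
u^{k+1} = -0.3989 + 0.9251 + 0.079 = 0.6052
Step 4: Primal residual = |0.9251 + 0.079| = 1.0041


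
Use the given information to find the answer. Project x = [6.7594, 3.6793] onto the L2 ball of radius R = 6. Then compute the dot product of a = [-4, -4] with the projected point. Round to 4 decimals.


Step 1: Compute ||x|| (intermediates to 6 decimals).
||x|| = sqrt(6.7594^2 + 3.6793^2) = 7.695891
Step 2: Project.
Since ||x|| > R, scale = R/||x|| = 6/7.695891 = 0.779637, proj(x) = scale * x
proj(x) = [5.269878, 2.868518]
Step 3: Dot product.
a^T * proj(x) = -4*5.269878 - 4*2.868518 = -32.5536


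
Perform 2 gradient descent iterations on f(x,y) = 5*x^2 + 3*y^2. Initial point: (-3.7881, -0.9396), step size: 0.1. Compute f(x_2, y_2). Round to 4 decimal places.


Gradient descent on f(x,y) = 5*x^2 + 3*y^2.
Starting point: (-3.7881, -0.9396), alpha = 0.1
Step 1: grad_x = 2*5*-3.7881 = -37.881, grad_y = 2*3*-0.9396 = -5.6376
  x_1 = -3.7881 - 0.1*-37.881 = 0.0
  y_1 = -0.9396 - 0.1*-5.6376 = -0.3758
Step 2: grad_x = 2*5*0.0 = 0.0, grad_y = 2*3*-0.3758 = -2.255
  x_2 = 0.0 - 0.1*0.0 = 0.0
  y_2 = -0.3758 - 0.1*-2.255 = -0.1503
f(0.0, -0.1503) = 5*0.0^2 + 3*(-0.1503)^2 = 0.0678


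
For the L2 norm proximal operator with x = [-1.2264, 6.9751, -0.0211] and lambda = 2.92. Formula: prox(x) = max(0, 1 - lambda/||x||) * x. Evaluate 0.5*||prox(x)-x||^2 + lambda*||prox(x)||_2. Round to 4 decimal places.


Step 1: Compute ||x||.
||x|| = 7.0821
Step 2: Compute scaling factor.
scale = max(0, 1 - 2.92/7.0821) = 0.5877
Step 3: prox(x) = [-0.7207, 4.0992, -0.0124]
||prox(x)|| = 4.1621
Step 4: Proximal objective.
0.5*||prox-x||^2 = 4.2632
lambda*||prox|| = 12.1533
Total = 16.4166


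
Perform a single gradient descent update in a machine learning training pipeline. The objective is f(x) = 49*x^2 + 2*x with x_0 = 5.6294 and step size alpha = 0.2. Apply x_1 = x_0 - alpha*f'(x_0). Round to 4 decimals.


We compute the gradient at x_0 and apply the update.
f'(x) = 98*x + 2
f'(5.6294) = 98*5.6294 + 2 = 553.6812
x_1 = 5.6294 - 0.2*553.6812 = -105.1068


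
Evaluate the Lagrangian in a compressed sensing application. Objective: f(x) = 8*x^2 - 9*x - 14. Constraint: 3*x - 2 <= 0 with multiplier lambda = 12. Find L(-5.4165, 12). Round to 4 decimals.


Step 1: Evaluate f(x).
f(-5.4165) = 8*(-5.4165)^2 - 9*(-5.4165) - 14 = 269.4563
Step 2: Evaluate g(x).
g(-5.4165) = 3*-5.4165 - 2 = -18.2495
Step 3: Compute Lagrangian.
L = 269.4563 + 12*-18.2495 = 50.4623


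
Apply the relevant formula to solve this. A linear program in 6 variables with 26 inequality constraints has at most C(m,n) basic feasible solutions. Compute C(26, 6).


Each vertex corresponds to some choice of n active constraints out of m, so the number of vertices is at most C(m, n) = m! / (n!(m-n)!).
m = 26, n = 6
Numerator: 26 * 25 * 24 * 23 * 22 * 21
Denominator: 6! = 720
C(26, 6) = 230230


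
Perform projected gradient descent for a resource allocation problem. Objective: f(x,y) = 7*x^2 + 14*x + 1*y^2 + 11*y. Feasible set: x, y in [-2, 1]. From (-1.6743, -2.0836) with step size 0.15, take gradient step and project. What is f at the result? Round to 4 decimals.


Step 1: Compute gradient at (-1.6743, -2.0836).
grad_x = 2*7*-1.6743 + 14 = -9.4402
grad_y = 2*1*-2.0836 + 11 = 6.8328
Step 2: Gradient step.
x_raw = -1.6743 - 0.15*-9.4402 = -0.2583
y_raw = -2.0836 - 0.15*6.8328 = -3.1085
Step 3: Project onto [-2, 1].
x_proj = clip(-0.2583) = -0.2583
y_proj = clip(-3.1085) = -2.0
Step 4: Evaluate f.
f(-0.2583, -2.0) = -21.1489


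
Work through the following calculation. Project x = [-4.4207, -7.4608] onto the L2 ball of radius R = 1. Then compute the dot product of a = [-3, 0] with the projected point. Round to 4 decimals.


Step 1: Compute ||x|| (intermediates to 6 decimals).
||x|| = sqrt((-4.4207)^2 + (-7.4608)^2) = 8.672147
Step 2: Project.
Since ||x|| > R, scale = R/||x|| = 1/8.672147 = 0.115312, proj(x) = scale * x
proj(x) = [-0.50976, -0.86032]
Step 3: Dot product.
a^T * proj(x) = -3*(-0.50976) + 0*(-0.86032) = 1.5293


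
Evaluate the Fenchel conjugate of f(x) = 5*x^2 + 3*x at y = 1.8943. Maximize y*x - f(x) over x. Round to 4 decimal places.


f*(y) = sup_x {y*x - a*x^2 - b*x} = sup_x {(y-b)*x - a*x^2}
FOC: (y - b) - 2a*x = 0 => x* = (y - b)/(2a)
x* = (1.8943 - 3)/(2*5) = -0.1106
f*(1.8943) = (y-b)^2/(4a) = (1.8943 - 3)^2/(4*5)
= 1.2226/20 = 0.0611


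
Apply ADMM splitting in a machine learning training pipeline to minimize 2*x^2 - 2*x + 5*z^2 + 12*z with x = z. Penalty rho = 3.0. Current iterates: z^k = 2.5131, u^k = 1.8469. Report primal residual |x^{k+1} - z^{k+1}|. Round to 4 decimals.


ADMM iteration with rho = 3.0, z^k = 2.5131, u^k = 1.8469
Step 1: x-update.
Minimize 2*x^2 - 2*x + (3.0/2)*(x - 2.5131 + 1.8469)^2
FOC: (2*2 + 3.0)*x = 2 + 3.0*(2.5131 - 1.8469)
x^{k+1} = 0.5712
Step 2: z-update.
Minimize 5*z^2 + 12*z + (3.0/2)*(0.5712 - z + 1.8469)^2
FOC: (2*5 + 3.0)*z = -12 + 3.0*(0.5712 + 1.8469)
z^{k+1} = -0.365
Step 3: u-update.
u^{k+1} = 1.8469 + 0.5712 + 0.365 = 2.7832
Step 4: Primal residual = |0.5712 + 0.365| = 0.9363


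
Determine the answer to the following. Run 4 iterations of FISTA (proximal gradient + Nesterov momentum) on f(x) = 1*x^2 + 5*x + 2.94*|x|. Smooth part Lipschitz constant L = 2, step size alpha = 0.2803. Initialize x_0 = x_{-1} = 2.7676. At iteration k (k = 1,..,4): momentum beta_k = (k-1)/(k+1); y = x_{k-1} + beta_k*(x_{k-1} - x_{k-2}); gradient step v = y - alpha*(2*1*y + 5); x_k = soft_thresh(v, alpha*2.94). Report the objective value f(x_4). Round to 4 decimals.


FISTA on f(x) = 1*x^2 + 5*x + 2.94*|x|
L = 2, alpha = 0.2803
Iteration 1: beta = 0.0, y = 2.7676 + 0.0*(2.7676 - 2.7676) = 2.7676
  grad(y) = 10.5352, v = y - alpha*grad = -0.1854
  prox(v) = soft_thresh(-0.1854, 0.8241) = 0.0
Iteration 2: beta = 0.3333, y = 0.0 + 0.3333*(0.0 - 2.7676) = -0.9225
  grad(y) = 3.1549, v = y - alpha*grad = -1.8069
  prox(v) = soft_thresh(-1.8069, 0.8241) = -0.9828
Iteration 3: beta = 0.5, y = -0.9828 + 0.5*(-0.9828 - 0.0) = -1.4742
  grad(y) = 2.0517, v = y - alpha*grad = -2.0492
  prox(v) = soft_thresh(-2.0492, 0.8241) = -1.2252
Iteration 4: beta = 0.6, y = -1.2252 + 0.6*(-1.2252 + 0.9828) = -1.3706
  grad(y) = 2.2588, v = y - alpha*grad = -2.0037
  prox(v) = soft_thresh(-2.0037, 0.8241) = -1.1797
f(x_4) = 1*(-1.1797)^2 + 5*(-1.1797) + 2.94*|-1.1797| = -1.0385


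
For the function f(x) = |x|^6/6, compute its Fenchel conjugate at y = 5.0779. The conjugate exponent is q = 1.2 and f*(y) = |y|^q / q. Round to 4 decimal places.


The conjugate exponent q satisfies 1/p + 1/q = 1.
p = 6, so q = 6/(6 - 1) = 1.2
|y|^q = 5.0779^1.2 = 7.0278
f*(5.0779) = 7.0278 / 1.2 = 5.8565


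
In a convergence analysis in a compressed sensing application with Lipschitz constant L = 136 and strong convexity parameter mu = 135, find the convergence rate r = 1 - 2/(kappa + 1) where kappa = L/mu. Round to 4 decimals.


Step 1: Compute the condition number.
kappa = L/mu = 136/135 = 1.0074
Step 2: Compute the convergence rate.
r = 1 - 2/(kappa + 1) = 1 - 2*mu/(L + mu) = (L - mu)/(L + mu) = 1/271 = 0.0037


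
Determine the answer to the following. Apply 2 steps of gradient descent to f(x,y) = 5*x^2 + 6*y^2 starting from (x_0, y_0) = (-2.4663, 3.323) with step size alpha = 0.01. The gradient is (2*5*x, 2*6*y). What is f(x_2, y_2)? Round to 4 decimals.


Gradient descent on f(x,y) = 5*x^2 + 6*y^2.
Starting point: (-2.4663, 3.323), alpha = 0.01
Step 1: grad_x = 2*5*-2.4663 = -24.663, grad_y = 2*6*3.323 = 39.876
  x_1 = -2.4663 - 0.01*-24.663 = -2.2197
  y_1 = 3.323 - 0.01*39.876 = 2.9242
Step 2: grad_x = 2*5*-2.2197 = -22.1967, grad_y = 2*6*2.9242 = 35.0909
  x_2 = -2.2197 - 0.01*-22.1967 = -1.9977
  y_2 = 2.9242 - 0.01*35.0909 = 2.5733
f(-1.9977, 2.5733) = 5*(-1.9977)^2 + 6*2.5733^2 = 59.6863


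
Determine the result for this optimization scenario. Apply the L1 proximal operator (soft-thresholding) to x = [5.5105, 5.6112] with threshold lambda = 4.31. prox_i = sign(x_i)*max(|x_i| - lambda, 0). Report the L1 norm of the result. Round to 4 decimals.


Soft-thresholding with lambda = 4.31:
prox(5.5105) = sign(5.5105)*max(|5.5105| - 4.31, 0) = 1.2005
prox(5.6112) = sign(5.6112)*max(|5.6112| - 4.31, 0) = 1.3012
prox(x) = [1.2005, 1.3012]
||prox(x)||_1 = 1.2005 + 1.3012 = 2.5017


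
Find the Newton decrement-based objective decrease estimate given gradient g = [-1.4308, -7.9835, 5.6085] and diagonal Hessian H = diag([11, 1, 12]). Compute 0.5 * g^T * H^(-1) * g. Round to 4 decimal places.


Step 1: H is diagonal, so H^(-1) * g = [-0.1301, -7.9835, 0.4674].
Step 2: g^T H^(-1) g = sum_i g_i^2 / H_ii
  = (-1.4308)^2/11 + (-7.9835)^2/1 + (5.6085)^2/12
  = 0.1861 + 63.7363 + 2.6213 = 66.5437
Step 3: Objective decrease = 0.5 * g^T H^(-1) g = 33.2718


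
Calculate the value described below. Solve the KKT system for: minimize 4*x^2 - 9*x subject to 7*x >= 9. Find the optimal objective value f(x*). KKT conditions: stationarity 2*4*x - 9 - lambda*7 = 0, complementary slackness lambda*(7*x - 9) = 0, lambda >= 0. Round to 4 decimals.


Step 1: Try lambda = 0 (constraint inactive).
x_unc = 9/(2*4) = 1.125
Check: 7*1.125 = 7.875 < 9 -- violated!
Step 2: Constraint must be active: 7*x = 9
x* = 9/7 = 1.2857 (rounded; the exact value 9/7 is used below)
lambda = (2*4*(9/7) - 9)/7 = 0.1837
Step 3: Compute optimal value.
f(x*) = 4*(9/7)^2 - 9*(9/7) = -4.9592


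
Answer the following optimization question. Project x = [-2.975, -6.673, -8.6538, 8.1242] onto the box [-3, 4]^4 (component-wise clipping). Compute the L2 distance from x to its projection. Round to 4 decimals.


Project each component onto [-3, 4].
clip(-2.975) = -2.975, clip(-6.673) = -3.0, clip(-8.6538) = -3.0, clip(8.1242) = 4.0
Projection = [-2.975, -3.0, -3.0, 4.0]
Squared diffs: [0.0, 13.4909, 31.9655, 17.009]
Distance = sqrt(62.4654) = 7.9035


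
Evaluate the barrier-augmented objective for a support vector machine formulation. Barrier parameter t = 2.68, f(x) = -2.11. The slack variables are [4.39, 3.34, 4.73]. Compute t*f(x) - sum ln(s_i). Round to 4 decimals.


Step 1: Compute log-barrier.
ln values: [1.4793, 1.206, 1.5539]
phi = -(1.4793 + 1.206 + 1.5539) = -4.2392
Step 2: Compute augmented objective.
t*f(x) = 2.68*-2.11 = -5.6548
Total = -5.6548 - 4.2392 = -9.894


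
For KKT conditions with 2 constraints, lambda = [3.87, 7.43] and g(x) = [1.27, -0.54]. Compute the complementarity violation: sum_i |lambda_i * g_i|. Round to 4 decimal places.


KKT complementary slackness check:
lambda_1 * g_1 = 3.87 * 1.27 = 4.9149
lambda_2 * g_2 = 7.43 * -0.54 = -4.0122
Total violation = 4.9149 + 4.0122 = 8.9271


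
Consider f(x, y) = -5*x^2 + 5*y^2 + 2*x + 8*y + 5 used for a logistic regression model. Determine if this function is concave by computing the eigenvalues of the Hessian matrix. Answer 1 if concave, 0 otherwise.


The Hessian of f(x,y) = -5*x^2 + 5*y^2 + 2*x + 8*y + 5 is:
H = [[-10, 0], [0, 10]]
Trace = -10 + 10 = 0
Determinant = -10*10 - (0)^2 = -100
Discriminant = (0)^2 - 4*-100 = 400.0
Eigenvalues: lambda_1 = -10.0, lambda_2 = 10.0
The function is not concave.

0


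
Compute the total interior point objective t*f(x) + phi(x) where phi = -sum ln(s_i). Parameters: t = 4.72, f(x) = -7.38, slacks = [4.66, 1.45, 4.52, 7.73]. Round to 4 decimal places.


Step 1: Compute log-barrier.
ln values: [1.539, 0.3716, 1.5085, 2.0451]
phi = -(1.539 + 0.3716 + 1.5085 + 2.0451) = -5.4642
Step 2: Compute augmented objective.
t*f(x) = 4.72*-7.38 = -34.8336
Total = -34.8336 - 5.4642 = -40.2978


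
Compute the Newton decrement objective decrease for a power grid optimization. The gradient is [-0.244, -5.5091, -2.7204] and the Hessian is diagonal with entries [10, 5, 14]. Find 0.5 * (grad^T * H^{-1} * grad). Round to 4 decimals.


Step 1: H is diagonal, so H^(-1) * g = [-0.0244, -1.1018, -0.1943].
Step 2: g^T H^(-1) g = sum_i g_i^2 / H_ii
  = (-0.244)^2/10 + (-5.5091)^2/5 + (-2.7204)^2/14
  = 0.006 + 6.07 + 0.5286 = 6.6046
Step 3: Objective decrease = 0.5 * g^T H^(-1) g = 3.3023


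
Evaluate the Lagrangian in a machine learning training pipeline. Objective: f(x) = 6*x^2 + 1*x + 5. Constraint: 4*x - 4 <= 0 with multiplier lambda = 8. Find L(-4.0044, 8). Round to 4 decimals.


Step 1: Evaluate f(x).
f(-4.0044) = 6*(-4.0044)^2 + 1*(-4.0044) + 5 = 97.2069
Step 2: Evaluate g(x).
g(-4.0044) = 4*-4.0044 - 4 = -20.0176
Step 3: Compute Lagrangian.
L = 97.2069 + 8*-20.0176 = -62.9339


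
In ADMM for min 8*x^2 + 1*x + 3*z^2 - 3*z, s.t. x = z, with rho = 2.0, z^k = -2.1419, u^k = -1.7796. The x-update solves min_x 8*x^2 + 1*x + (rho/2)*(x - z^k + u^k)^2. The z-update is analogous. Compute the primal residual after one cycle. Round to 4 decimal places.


ADMM iteration with rho = 2.0, z^k = -2.1419, u^k = -1.7796
Step 1: x-update.
Minimize 8*x^2 + 1*x + (2.0/2)*(x + 2.1419 - 1.7796)^2
FOC: (2*8 + 2.0)*x = -1 + 2.0*(-2.1419 + 1.7796)
x^{k+1} = -0.0958
Step 2: z-update.
Minimize 3*z^2 - 3*z + (2.0/2)*(-0.0958 - z - 1.7796)^2
FOC: (2*3 + 2.0)*z = 3 + 2.0*(-0.0958 - 1.7796)
z^{k+1} = -0.0939
Step 3: u-update.
u^{k+1} = -1.7796 - 0.0958 + 0.0939 = -1.7816
Step 4: Primal residual = |-0.0958 + 0.0939| = 0.002


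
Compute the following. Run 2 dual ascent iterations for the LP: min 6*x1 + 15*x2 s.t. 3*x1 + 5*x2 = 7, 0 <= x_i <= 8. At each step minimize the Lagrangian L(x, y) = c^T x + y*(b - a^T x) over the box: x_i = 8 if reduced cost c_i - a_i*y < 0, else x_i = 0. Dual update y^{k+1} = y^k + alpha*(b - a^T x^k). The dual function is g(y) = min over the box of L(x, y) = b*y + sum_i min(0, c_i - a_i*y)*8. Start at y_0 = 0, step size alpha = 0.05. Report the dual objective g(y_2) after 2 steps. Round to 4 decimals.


Dual ascent for LP: min 6*x1 + 15*x2, 3*x1 + 5*x2 = 7, 0 <= x_i <= 8
Step 1: y^k = 0.0, reduced costs: (6.0, 15.0)
  x^k = (0.0, 0.0), subgradient = b - a^T x = 7.0
  y^{k+1} = 0.0 + 0.05*7.0 = 0.35
Step 2: y^k = 0.35, reduced costs: (4.95, 13.25)
  x^k = (0.0, 0.0), subgradient = b - a^T x = 7.0
  y^{k+1} = 0.35 + 0.05*7.0 = 0.7
Dual objective at y_2 = 0.7: reduced costs (3.9, 11.5), box minimizer x = (0.0, 0.0)
g(y_2) = b*y + (c1 - a1*y)*x1 + (c2 - a2*y)*x2 = 7*0.7 + 3.9*0.0 + 11.5*0.0 = 4.9 + 0.0 + 0.0 = 4.9


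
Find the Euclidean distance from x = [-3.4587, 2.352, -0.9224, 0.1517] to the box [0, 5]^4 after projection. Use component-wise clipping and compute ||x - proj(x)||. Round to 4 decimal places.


Project each component onto [0, 5].
clip(-3.4587) = 0.0, clip(2.352) = 2.352, clip(-0.9224) = 0.0, clip(0.1517) = 0.1517
Projection = [0.0, 2.352, 0.0, 0.1517]
Squared diffs: [11.9626, 0.0, 0.8508, 0.0]
Distance = sqrt(12.8134) = 3.5796


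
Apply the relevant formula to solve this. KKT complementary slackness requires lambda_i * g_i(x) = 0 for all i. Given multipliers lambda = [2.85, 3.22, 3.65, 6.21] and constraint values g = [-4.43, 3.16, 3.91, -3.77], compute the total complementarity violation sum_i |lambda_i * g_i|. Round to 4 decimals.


KKT complementary slackness check:
lambda_1 * g_1 = 2.85 * -4.43 = -12.6255
lambda_2 * g_2 = 3.22 * 3.16 = 10.1752
lambda_3 * g_3 = 3.65 * 3.91 = 14.2715
lambda_4 * g_4 = 6.21 * -3.77 = -23.4117
Total violation = 12.6255 + 10.1752 + 14.2715 + 23.4117 = 60.4839


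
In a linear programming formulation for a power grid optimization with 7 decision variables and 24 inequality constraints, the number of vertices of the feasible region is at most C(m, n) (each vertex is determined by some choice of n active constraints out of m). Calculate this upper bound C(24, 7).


Each vertex corresponds to some choice of n active constraints out of m, so the number of vertices is at most C(m, n) = m! / (n!(m-n)!).
m = 24, n = 7
Numerator: 24 * 23 * 22 * 21 * 20 * 19 * 18
Denominator: 7! = 5040
C(24, 7) = 346104


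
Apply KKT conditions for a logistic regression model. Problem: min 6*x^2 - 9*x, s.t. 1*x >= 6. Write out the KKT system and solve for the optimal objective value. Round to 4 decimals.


Step 1: Try lambda = 0 (constraint inactive).
x_unc = 9/(2*6) = 0.75
Check: 1*0.75 = 0.75 < 6 -- violated!
Step 2: Constraint must be active: 1*x = 6
x* = 6/1 = 6.0
lambda = (2*6*6.0 - 9)/1 = 63.0
Step 3: Compute optimal value.
f(x*) = 6*6.0^2 - 9*6.0 = 162.0


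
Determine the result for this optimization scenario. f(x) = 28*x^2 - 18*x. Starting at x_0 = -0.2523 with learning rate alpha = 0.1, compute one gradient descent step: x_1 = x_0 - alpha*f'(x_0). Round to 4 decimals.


We compute the gradient at x_0 and apply the update.
f'(x) = 56*x - 18
f'(-0.2523) = 56*-0.2523 - 18 = -32.1288
x_1 = -0.2523 - 0.1*-32.1288 = 2.9606


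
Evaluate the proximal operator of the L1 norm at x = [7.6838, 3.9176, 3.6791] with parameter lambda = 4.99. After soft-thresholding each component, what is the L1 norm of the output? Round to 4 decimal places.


Soft-thresholding with lambda = 4.99:
prox(7.6838) = sign(7.6838)*max(|7.6838| - 4.99, 0) = 2.6938
prox(3.9176) = sign(3.9176)*max(|3.9176| - 4.99, 0) = 0.0
prox(3.6791) = sign(3.6791)*max(|3.6791| - 4.99, 0) = 0.0
prox(x) = [2.6938, 0.0, 0.0]
||prox(x)||_1 = 2.6938 + 0.0 + 0.0 = 2.6938


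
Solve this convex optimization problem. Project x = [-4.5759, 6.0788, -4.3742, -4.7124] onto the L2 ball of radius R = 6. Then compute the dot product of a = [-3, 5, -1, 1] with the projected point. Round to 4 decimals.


Step 1: Compute ||x|| (intermediates to 6 decimals).
||x|| = sqrt((-4.5759)^2 + 6.0788^2 + (-4.3742)^2 + (-4.7124)^2) = 9.961476
Step 2: Project.
Since ||x|| > R, scale = R/||x|| = 6/9.961476 = 0.60232, proj(x) = scale * x
proj(x) = [-2.756156, 3.661383, -2.634668, -2.838373]
Step 3: Dot product.
a^T * proj(x) = -3*(-2.756156) + 5*3.661383 - 1*(-2.634668) + 1*(-2.838373) = 26.3717


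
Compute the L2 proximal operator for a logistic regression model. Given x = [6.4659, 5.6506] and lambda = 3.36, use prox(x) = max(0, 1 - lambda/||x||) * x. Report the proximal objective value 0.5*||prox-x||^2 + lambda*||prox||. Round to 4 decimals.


Step 1: Compute ||x||.
||x|| = 8.587
Step 2: Compute scaling factor.
scale = max(0, 1 - 3.36/8.587) = 0.6087
Step 3: prox(x) = [3.9359, 3.4396]
||prox(x)|| = 5.227
Step 4: Proximal objective.
0.5*||prox-x||^2 = 5.6448
lambda*||prox|| = 17.5627
Total = 23.2076


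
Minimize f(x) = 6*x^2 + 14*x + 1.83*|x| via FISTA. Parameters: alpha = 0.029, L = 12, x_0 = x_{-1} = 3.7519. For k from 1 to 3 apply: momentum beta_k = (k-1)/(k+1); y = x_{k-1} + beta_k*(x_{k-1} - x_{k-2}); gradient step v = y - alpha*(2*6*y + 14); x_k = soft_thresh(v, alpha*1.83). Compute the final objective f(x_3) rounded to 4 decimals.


FISTA on f(x) = 6*x^2 + 14*x + 1.83*|x|
L = 12, alpha = 0.029
Iteration 1: beta = 0.0, y = 3.7519 + 0.0*(3.7519 - 3.7519) = 3.7519
  grad(y) = 59.0228, v = y - alpha*grad = 2.0402
  prox(v) = soft_thresh(2.0402, 0.0531) = 1.9872
Iteration 2: beta = 0.3333, y = 1.9872 + 0.3333*(1.9872 - 3.7519) = 1.3989
  grad(y) = 30.7871, v = y - alpha*grad = 0.5061
  prox(v) = soft_thresh(0.5061, 0.0531) = 0.453
Iteration 3: beta = 0.5, y = 0.453 + 0.5*(0.453 - 1.9872) = -0.314
  grad(y) = 10.2315, v = y - alpha*grad = -0.6108
  prox(v) = soft_thresh(-0.6108, 0.0531) = -0.5577
f(x_3) = 6*(-0.5577)^2 + 14*(-0.5577) + 1.83*|-0.5577| = -4.9209


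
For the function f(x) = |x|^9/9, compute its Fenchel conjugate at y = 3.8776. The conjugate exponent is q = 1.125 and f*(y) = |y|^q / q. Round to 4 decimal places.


The conjugate exponent q satisfies 1/p + 1/q = 1.
p = 9, so q = 9/(9 - 1) = 1.125
|y|^q = 3.8776^1.125 = 4.5934
f*(3.8776) = 4.5934 / 1.125 = 4.083


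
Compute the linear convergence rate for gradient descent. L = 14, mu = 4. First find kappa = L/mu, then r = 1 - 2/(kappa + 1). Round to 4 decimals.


Step 1: Compute the condition number.
kappa = L/mu = 14/4 = 3.5
Step 2: Compute the convergence rate.
r = 1 - 2/(kappa + 1) = 1 - 2*mu/(L + mu) = (L - mu)/(L + mu) = 10/18 = 0.5556


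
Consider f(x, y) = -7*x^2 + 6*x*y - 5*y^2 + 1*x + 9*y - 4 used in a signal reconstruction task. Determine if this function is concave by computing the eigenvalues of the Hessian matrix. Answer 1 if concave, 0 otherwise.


The Hessian of f(x,y) = -7*x^2 + 6*x*y - 5*y^2 + 1*x + 9*y - 4 is:
H = [[-14, 6], [6, -10]]
Trace = -14 - 10 = -24
Determinant = -14*-10 - (6)^2 = 104
Discriminant = (-24)^2 - 4*104 = 160.0
Eigenvalues: lambda_1 = -18.3246, lambda_2 = -5.6754
The function is concave.

1


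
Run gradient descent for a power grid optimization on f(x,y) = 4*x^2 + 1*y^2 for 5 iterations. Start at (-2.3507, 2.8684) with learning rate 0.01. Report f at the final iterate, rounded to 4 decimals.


Gradient descent on f(x,y) = 4*x^2 + 1*y^2.
Starting point: (-2.3507, 2.8684), alpha = 0.01
Step 1: grad_x = 2*4*-2.3507 = -18.8056, grad_y = 2*1*2.8684 = 5.7368
  x_1 = -2.3507 - 0.01*-18.8056 = -2.1626
  y_1 = 2.8684 - 0.01*5.7368 = 2.811
Step 2: grad_x = 2*4*-2.1626 = -17.3012, grad_y = 2*1*2.811 = 5.6221
  x_2 = -2.1626 - 0.01*-17.3012 = -1.9896
  y_2 = 2.811 - 0.01*5.6221 = 2.7548
Step 3: grad_x = 2*4*-1.9896 = -15.9171, grad_y = 2*1*2.7548 = 5.5096
  x_3 = -1.9896 - 0.01*-15.9171 = -1.8305
  y_3 = 2.7548 - 0.01*5.5096 = 2.6997
Step 4: grad_x = 2*4*-1.8305 = -14.6437, grad_y = 2*1*2.6997 = 5.3994
  x_4 = -1.8305 - 0.01*-14.6437 = -1.684
  y_4 = 2.6997 - 0.01*5.3994 = 2.6457
Step 5: grad_x = 2*4*-1.684 = -13.4722, grad_y = 2*1*2.6457 = 5.2914
  x_5 = -1.684 - 0.01*-13.4722 = -1.5493
  y_5 = 2.6457 - 0.01*5.2914 = 2.5928
f(-1.5493, 2.5928) = 4*(-1.5493)^2 + 1*2.5928^2 = 16.324


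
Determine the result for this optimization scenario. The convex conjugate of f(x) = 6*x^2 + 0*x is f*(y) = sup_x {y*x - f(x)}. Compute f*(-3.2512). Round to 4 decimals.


f*(y) = sup_x {y*x - a*x^2 - b*x} = sup_x {(y-b)*x - a*x^2}
FOC: (y - b) - 2a*x = 0 => x* = (y - b)/(2a)
x* = (-3.2512 - 0)/(2*6) = -0.2709
f*(-3.2512) = (y-b)^2/(4a) = (-3.2512 - 0)^2/(4*6)
= 10.5703/24 = 0.4404


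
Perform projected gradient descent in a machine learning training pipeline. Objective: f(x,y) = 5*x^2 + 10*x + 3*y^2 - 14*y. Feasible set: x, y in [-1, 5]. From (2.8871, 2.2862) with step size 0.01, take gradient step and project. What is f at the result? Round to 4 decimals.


Step 1: Compute gradient at (2.8871, 2.2862).
grad_x = 2*5*2.8871 + 10 = 38.871
grad_y = 2*3*2.2862 - 14 = -0.2828
Step 2: Gradient step.
x_raw = 2.8871 - 0.01*38.871 = 2.4984
y_raw = 2.2862 - 0.01*-0.2828 = 2.289
Step 3: Project onto [-1, 5].
x_proj = clip(2.4984) = 2.4984
y_proj = clip(2.289) = 2.289
Step 4: Evaluate f.
f(2.4984, 2.289) = 39.8662


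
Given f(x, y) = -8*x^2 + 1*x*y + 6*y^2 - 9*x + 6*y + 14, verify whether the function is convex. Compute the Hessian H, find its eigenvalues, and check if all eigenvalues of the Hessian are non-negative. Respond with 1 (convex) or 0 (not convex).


The Hessian of f(x,y) = -8*x^2 + 1*x*y + 6*y^2 - 9*x + 6*y + 14 is:
H = [[-16, 1], [1, 12]]
Trace = -16 + 12 = -4
Determinant = -16*12 - (1)^2 = -193
Discriminant = (-4)^2 - 4*-193 = 788.0
Eigenvalues: lambda_1 = -16.0357, lambda_2 = 12.0357
The function is not convex.

0


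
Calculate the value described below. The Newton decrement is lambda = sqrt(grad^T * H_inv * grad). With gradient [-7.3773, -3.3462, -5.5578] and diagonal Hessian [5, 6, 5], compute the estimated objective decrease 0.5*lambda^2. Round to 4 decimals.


Step 1: H is diagonal, so H^(-1) * g = [-1.4755, -0.5577, -1.1116].
Step 2: g^T H^(-1) g = sum_i g_i^2 / H_ii
  = (-7.3773)^2/5 + (-3.3462)^2/6 + (-5.5578)^2/5
  = 10.8849 + 1.8662 + 6.1778 = 18.9289
Step 3: Objective decrease = 0.5 * g^T H^(-1) g = 9.4645


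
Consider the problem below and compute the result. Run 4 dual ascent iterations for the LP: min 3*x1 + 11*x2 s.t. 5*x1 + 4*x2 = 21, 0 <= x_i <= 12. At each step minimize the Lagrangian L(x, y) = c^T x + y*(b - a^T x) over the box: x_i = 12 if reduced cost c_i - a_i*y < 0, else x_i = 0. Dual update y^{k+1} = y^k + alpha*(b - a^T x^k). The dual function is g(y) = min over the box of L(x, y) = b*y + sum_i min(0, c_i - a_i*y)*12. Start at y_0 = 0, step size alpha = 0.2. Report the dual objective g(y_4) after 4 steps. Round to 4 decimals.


Dual ascent for LP: min 3*x1 + 11*x2, 5*x1 + 4*x2 = 21, 0 <= x_i <= 12
Step 1: y^k = 0.0, reduced costs: (3.0, 11.0)
  x^k = (0.0, 0.0), subgradient = b - a^T x = 21.0
  y^{k+1} = 0.0 + 0.2*21.0 = 4.2
Step 2: y^k = 4.2, reduced costs: (-18.0, -5.8)
  x^k = (12.0, 12.0), subgradient = b - a^T x = -87.0
  y^{k+1} = 4.2 + 0.2*-87.0 = -13.2
Step 3: y^k = -13.2, reduced costs: (69.0, 63.8)
  x^k = (0.0, 0.0), subgradient = b - a^T x = 21.0
  y^{k+1} = -13.2 + 0.2*21.0 = -9.0
Step 4: y^k = -9.0, reduced costs: (48.0, 47.0)
  x^k = (0.0, 0.0), subgradient = b - a^T x = 21.0
  y^{k+1} = -9.0 + 0.2*21.0 = -4.8
Dual objective at y_4 = -4.8: reduced costs (27.0, 30.2), box minimizer x = (0.0, 0.0)
g(y_4) = b*y + (c1 - a1*y)*x1 + (c2 - a2*y)*x2 = 21*(-4.8) + 27.0*0.0 + 30.2*0.0 = -100.8 + 0.0 + 0.0 = -100.8


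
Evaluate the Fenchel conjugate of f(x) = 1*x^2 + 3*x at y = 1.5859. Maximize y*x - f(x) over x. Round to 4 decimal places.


f*(y) = sup_x {y*x - a*x^2 - b*x} = sup_x {(y-b)*x - a*x^2}
FOC: (y - b) - 2a*x = 0 => x* = (y - b)/(2a)
x* = (1.5859 - 3)/(2*1) = -0.7071
f*(1.5859) = (y-b)^2/(4a) = (1.5859 - 3)^2/(4*1)
= 1.9997/4 = 0.4999


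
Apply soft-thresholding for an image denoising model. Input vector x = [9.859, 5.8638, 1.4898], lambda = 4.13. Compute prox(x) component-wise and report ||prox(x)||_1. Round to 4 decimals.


Soft-thresholding with lambda = 4.13:
prox(9.859) = sign(9.859)*max(|9.859| - 4.13, 0) = 5.729
prox(5.8638) = sign(5.8638)*max(|5.8638| - 4.13, 0) = 1.7338
prox(1.4898) = sign(1.4898)*max(|1.4898| - 4.13, 0) = 0.0
prox(x) = [5.729, 1.7338, 0.0]
||prox(x)||_1 = 5.729 + 1.7338 + 0.0 = 7.4628


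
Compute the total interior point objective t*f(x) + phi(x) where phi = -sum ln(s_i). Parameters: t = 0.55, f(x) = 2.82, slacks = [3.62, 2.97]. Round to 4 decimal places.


Step 1: Compute log-barrier.
ln values: [1.2865, 1.0886]
phi = -(1.2865 + 1.0886) = -2.375
Step 2: Compute augmented objective.
t*f(x) = 0.55*2.82 = 1.551
Total = 1.551 - 2.375 = -0.824


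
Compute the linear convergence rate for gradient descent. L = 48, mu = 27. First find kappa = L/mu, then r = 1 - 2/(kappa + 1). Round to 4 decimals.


Step 1: Compute the condition number.
kappa = L/mu = 48/27 = 1.7778
Step 2: Compute the convergence rate.
r = 1 - 2/(kappa + 1) = 1 - 2*mu/(L + mu) = (L - mu)/(L + mu) = 21/75 = 0.28


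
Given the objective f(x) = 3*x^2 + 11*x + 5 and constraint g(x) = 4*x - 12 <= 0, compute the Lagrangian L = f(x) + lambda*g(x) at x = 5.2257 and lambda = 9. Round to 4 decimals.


Step 1: Evaluate f(x).
f(5.2257) = 3*5.2257^2 + 11*5.2257 + 5 = 144.4065
Step 2: Evaluate g(x).
g(5.2257) = 4*5.2257 - 12 = 8.9028
Step 3: Compute Lagrangian.
L = 144.4065 + 9*8.9028 = 224.5317


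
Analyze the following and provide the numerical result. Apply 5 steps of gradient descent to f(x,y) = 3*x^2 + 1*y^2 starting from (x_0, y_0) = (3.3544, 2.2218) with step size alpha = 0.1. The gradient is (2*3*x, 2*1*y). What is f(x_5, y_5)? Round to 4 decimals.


Gradient descent on f(x,y) = 3*x^2 + 1*y^2.
Starting point: (3.3544, 2.2218), alpha = 0.1
Step 1: grad_x = 2*3*3.3544 = 20.1264, grad_y = 2*1*2.2218 = 4.4436
  x_1 = 3.3544 - 0.1*20.1264 = 1.3418
  y_1 = 2.2218 - 0.1*4.4436 = 1.7774
Step 2: grad_x = 2*3*1.3418 = 8.0506, grad_y = 2*1*1.7774 = 3.5549
  x_2 = 1.3418 - 0.1*8.0506 = 0.5367
  y_2 = 1.7774 - 0.1*3.5549 = 1.422
Step 3: grad_x = 2*3*0.5367 = 3.2202, grad_y = 2*1*1.422 = 2.8439
  x_3 = 0.5367 - 0.1*3.2202 = 0.2147
  y_3 = 1.422 - 0.1*2.8439 = 1.1376
Step 4: grad_x = 2*3*0.2147 = 1.2881, grad_y = 2*1*1.1376 = 2.2751
  x_4 = 0.2147 - 0.1*1.2881 = 0.0859
  y_4 = 1.1376 - 0.1*2.2751 = 0.91
Step 5: grad_x = 2*3*0.0859 = 0.5152, grad_y = 2*1*0.91 = 1.8201
  x_5 = 0.0859 - 0.1*0.5152 = 0.0343
  y_5 = 0.91 - 0.1*1.8201 = 0.728
f(0.0343, 0.728) = 3*0.0343^2 + 1*0.728^2 = 0.5336


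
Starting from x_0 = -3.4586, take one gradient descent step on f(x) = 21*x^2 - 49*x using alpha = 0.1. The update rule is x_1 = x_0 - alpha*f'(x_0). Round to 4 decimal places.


We compute the gradient at x_0 and apply the update.
f'(x) = 42*x - 49
f'(-3.4586) = 42*-3.4586 - 49 = -194.2612
x_1 = -3.4586 - 0.1*-194.2612 = 15.9675


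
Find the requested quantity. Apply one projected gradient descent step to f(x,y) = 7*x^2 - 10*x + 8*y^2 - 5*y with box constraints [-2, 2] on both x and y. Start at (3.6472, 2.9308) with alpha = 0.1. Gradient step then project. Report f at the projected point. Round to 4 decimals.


Step 1: Compute gradient at (3.6472, 2.9308).
grad_x = 2*7*3.6472 - 10 = 41.0608
grad_y = 2*8*2.9308 - 5 = 41.8928
Step 2: Gradient step.
x_raw = 3.6472 - 0.1*41.0608 = -0.4589
y_raw = 2.9308 - 0.1*41.8928 = -1.2585
Step 3: Project onto [-2, 2].
x_proj = clip(-0.4589) = -0.4589
y_proj = clip(-1.2585) = -1.2585
Step 4: Evaluate f.
f(-0.4589, -1.2585) = 25.0254


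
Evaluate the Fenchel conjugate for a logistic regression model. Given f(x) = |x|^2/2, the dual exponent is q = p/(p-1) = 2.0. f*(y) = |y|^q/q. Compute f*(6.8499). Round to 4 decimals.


The conjugate exponent q satisfies 1/p + 1/q = 1.
p = 2, so q = 2/(2 - 1) = 2.0
|y|^q = 6.8499^2.0 = 46.9211
f*(6.8499) = 46.9211 / 2.0 = 23.4606


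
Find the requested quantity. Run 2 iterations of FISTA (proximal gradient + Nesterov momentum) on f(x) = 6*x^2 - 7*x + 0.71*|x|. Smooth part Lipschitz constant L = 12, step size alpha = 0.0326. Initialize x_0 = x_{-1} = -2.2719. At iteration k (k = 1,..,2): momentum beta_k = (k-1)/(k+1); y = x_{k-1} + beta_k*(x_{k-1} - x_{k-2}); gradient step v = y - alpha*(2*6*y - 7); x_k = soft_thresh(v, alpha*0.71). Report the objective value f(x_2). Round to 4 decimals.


FISTA on f(x) = 6*x^2 - 7*x + 0.71*|x|
L = 12, alpha = 0.0326
Iteration 1: beta = 0.0, y = -2.2719 + 0.0*(-2.2719 + 2.2719) = -2.2719
  grad(y) = -34.2628, v = y - alpha*grad = -1.1549
  prox(v) = soft_thresh(-1.1549, 0.0231) = -1.1318
Iteration 2: beta = 0.3333, y = -1.1318 + 0.3333*(-1.1318 + 2.2719) = -0.7517
  grad(y) = -16.021, v = y - alpha*grad = -0.2295
  prox(v) = soft_thresh(-0.2295, 0.0231) = -0.2063
f(x_2) = 6*(-0.2063)^2 - 7*(-0.2063) + 0.71*|-0.2063| = 1.8461


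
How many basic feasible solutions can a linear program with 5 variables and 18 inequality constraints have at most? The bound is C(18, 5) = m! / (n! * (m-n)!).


Each vertex corresponds to some choice of n active constraints out of m, so the number of vertices is at most C(m, n) = m! / (n!(m-n)!).
m = 18, n = 5
Numerator: 18 * 17 * 16 * 15 * 14
Denominator: 5! = 120
C(18, 5) = 8568


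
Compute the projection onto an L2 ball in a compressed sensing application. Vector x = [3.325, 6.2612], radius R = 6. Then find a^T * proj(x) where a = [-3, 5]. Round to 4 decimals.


Step 1: Compute ||x|| (intermediates to 6 decimals).
||x|| = sqrt(3.325^2 + 6.2612^2) = 7.089305
Step 2: Project.
Since ||x|| > R, scale = R/||x|| = 6/7.089305 = 0.846345, proj(x) = scale * x
proj(x) = [2.814097, 5.299135]
Step 3: Dot product.
a^T * proj(x) = -3*2.814097 + 5*5.299135 = 18.0534


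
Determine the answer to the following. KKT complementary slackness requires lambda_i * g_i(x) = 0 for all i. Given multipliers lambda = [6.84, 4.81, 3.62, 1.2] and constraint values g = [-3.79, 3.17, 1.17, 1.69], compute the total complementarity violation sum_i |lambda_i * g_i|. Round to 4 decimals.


KKT complementary slackness check:
lambda_1 * g_1 = 6.84 * -3.79 = -25.9236
lambda_2 * g_2 = 4.81 * 3.17 = 15.2477
lambda_3 * g_3 = 3.62 * 1.17 = 4.2354
lambda_4 * g_4 = 1.2 * 1.69 = 2.028
Total violation = 25.9236 + 15.2477 + 4.2354 + 2.028 = 47.4347


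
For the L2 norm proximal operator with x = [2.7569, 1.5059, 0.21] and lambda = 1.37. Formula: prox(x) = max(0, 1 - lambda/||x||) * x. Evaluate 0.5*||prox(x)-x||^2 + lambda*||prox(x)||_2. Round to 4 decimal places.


Step 1: Compute ||x||.
||x|| = 3.1484
Step 2: Compute scaling factor.
scale = max(0, 1 - 1.37/3.1484) = 0.5649
Step 3: prox(x) = [1.5573, 0.8506, 0.1186]
||prox(x)|| = 1.7784
Step 4: Proximal objective.
0.5*||prox-x||^2 = 0.9385
lambda*||prox|| = 2.4364
Total = 3.3748


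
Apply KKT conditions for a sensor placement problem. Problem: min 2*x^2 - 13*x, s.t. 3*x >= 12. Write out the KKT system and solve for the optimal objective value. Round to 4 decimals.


Step 1: Try lambda = 0 (constraint inactive).
x_unc = 13/(2*2) = 3.25
Check: 3*3.25 = 9.75 < 12 -- violated!
Step 2: Constraint must be active: 3*x = 12
x* = 12/3 = 4.0
lambda = (2*2*4.0 - 13)/3 = 1.0
Step 3: Compute optimal value.
f(x*) = 2*4.0^2 - 13*4.0 = -20.0


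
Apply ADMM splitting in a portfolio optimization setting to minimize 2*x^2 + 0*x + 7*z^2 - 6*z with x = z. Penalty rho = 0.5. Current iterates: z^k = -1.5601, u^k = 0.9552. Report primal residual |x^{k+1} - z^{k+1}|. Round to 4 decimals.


ADMM iteration with rho = 0.5, z^k = -1.5601, u^k = 0.9552
Step 1: x-update.
Minimize 2*x^2 + 0*x + (0.5/2)*(x + 1.5601 + 0.9552)^2
FOC: (2*2 + 0.5)*x = 0 + 0.5*(-1.5601 - 0.9552)
x^{k+1} = -0.2795
Step 2: z-update.
Minimize 7*z^2 - 6*z + (0.5/2)*(-0.2795 - z + 0.9552)^2
FOC: (2*7 + 0.5)*z = 6 + 0.5*(-0.2795 + 0.9552)
z^{k+1} = 0.4371
Step 3: u-update.
u^{k+1} = 0.9552 - 0.2795 - 0.4371 = 0.2386
Step 4: Primal residual = |-0.2795 - 0.4371| = 0.7166


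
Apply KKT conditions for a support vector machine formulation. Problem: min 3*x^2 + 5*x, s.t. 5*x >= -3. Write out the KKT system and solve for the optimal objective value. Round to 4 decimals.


Step 1: Try lambda = 0 (constraint inactive).
x_unc = -5/(2*3) = -0.8333
Check: 5*-0.8333 = -4.1665 < -3 -- violated!
Step 2: Constraint must be active: 5*x = -3
x* = -3/5 = -0.6
lambda = (2*3*(-0.6) + 5)/5 = 0.28
Step 3: Compute optimal value.
f(x*) = 3*(-0.6)^2 + 5*(-0.6) = -1.92


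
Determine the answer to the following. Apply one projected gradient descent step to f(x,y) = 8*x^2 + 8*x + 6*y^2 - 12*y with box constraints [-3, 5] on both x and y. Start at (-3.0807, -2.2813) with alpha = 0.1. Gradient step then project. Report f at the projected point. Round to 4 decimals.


Step 1: Compute gradient at (-3.0807, -2.2813).
grad_x = 2*8*-3.0807 + 8 = -41.2912
grad_y = 2*6*-2.2813 - 12 = -39.3756
Step 2: Gradient step.
x_raw = -3.0807 - 0.1*-41.2912 = 1.0484
y_raw = -2.2813 - 0.1*-39.3756 = 1.6563
Step 3: Project onto [-3, 5].
x_proj = clip(1.0484) = 1.0484
y_proj = clip(1.6563) = 1.6563
Step 4: Evaluate f.
f(1.0484, 1.6563) = 13.7649


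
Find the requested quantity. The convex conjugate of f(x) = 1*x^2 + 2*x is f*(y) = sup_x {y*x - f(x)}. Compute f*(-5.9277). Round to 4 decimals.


f*(y) = sup_x {y*x - a*x^2 - b*x} = sup_x {(y-b)*x - a*x^2}
FOC: (y - b) - 2a*x = 0 => x* = (y - b)/(2a)
x* = (-5.9277 - 2)/(2*1) = -3.9639
f*(-5.9277) = (y-b)^2/(4a) = (-5.9277 - 2)^2/(4*1)
= 62.8484/4 = 15.7121


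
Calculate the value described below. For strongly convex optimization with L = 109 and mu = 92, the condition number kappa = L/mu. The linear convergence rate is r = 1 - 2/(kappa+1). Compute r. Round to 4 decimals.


Step 1: Compute the condition number.
kappa = L/mu = 109/92 = 1.1848
Step 2: Compute the convergence rate.
r = 1 - 2/(kappa + 1) = 1 - 2*mu/(L + mu) = (L - mu)/(L + mu) = 17/201 = 0.0846


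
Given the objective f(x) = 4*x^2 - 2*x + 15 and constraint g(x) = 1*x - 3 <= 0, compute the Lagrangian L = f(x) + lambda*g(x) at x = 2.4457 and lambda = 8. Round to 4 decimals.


Step 1: Evaluate f(x).
f(2.4457) = 4*2.4457^2 - 2*2.4457 + 15 = 34.0344
Step 2: Evaluate g(x).
g(2.4457) = 1*2.4457 - 3 = -0.5543
Step 3: Compute Lagrangian.
L = 34.0344 + 8*-0.5543 = 29.6


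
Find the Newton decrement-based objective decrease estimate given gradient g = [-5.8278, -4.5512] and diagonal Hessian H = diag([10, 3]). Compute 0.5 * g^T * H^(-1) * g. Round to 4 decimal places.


Step 1: H is diagonal, so H^(-1) * g = [-0.5828, -1.5171].
Step 2: g^T H^(-1) g = sum_i g_i^2 / H_ii
  = (-5.8278)^2/10 + (-4.5512)^2/3
  = 3.3963 + 6.9045 = 10.3008
Step 3: Objective decrease = 0.5 * g^T H^(-1) g = 5.1504


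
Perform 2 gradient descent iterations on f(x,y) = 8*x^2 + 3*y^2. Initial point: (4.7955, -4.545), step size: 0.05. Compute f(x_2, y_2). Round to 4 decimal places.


Gradient descent on f(x,y) = 8*x^2 + 3*y^2.
Starting point: (4.7955, -4.545), alpha = 0.05
Step 1: grad_x = 2*8*4.7955 = 76.728, grad_y = 2*3*-4.545 = -27.27
  x_1 = 4.7955 - 0.05*76.728 = 0.9591
  y_1 = -4.545 - 0.05*-27.27 = -3.1815
Step 2: grad_x = 2*8*0.9591 = 15.3456, grad_y = 2*3*-3.1815 = -19.089
  x_2 = 0.9591 - 0.05*15.3456 = 0.1918
  y_2 = -3.1815 - 0.05*-19.089 = -2.2271
f(0.1918, -2.2271) = 8*0.1918^2 + 3*(-2.2271)^2 = 15.1736


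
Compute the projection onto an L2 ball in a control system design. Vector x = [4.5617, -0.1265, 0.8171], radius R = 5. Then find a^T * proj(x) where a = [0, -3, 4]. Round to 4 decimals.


Step 1: Compute ||x|| (intermediates to 6 decimals).
||x|| = sqrt(4.5617^2 + (-0.1265)^2 + 0.8171^2) = 4.636029
Step 2: Project.
Since ||x|| <= R, proj = x (no scaling needed).
proj(x) = [4.5617, -0.1265, 0.8171]
Step 3: Dot product.
a^T * proj(x) = 0*4.5617 - 3*(-0.1265) + 4*0.8171 = 3.6479


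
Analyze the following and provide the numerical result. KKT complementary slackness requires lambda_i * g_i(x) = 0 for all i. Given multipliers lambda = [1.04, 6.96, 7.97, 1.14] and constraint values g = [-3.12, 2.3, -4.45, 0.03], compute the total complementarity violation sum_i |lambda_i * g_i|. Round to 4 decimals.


KKT complementary slackness check:
lambda_1 * g_1 = 1.04 * -3.12 = -3.2448
lambda_2 * g_2 = 6.96 * 2.3 = 16.008
lambda_3 * g_3 = 7.97 * -4.45 = -35.4665
lambda_4 * g_4 = 1.14 * 0.03 = 0.0342
Total violation = 3.2448 + 16.008 + 35.4665 + 0.0342 = 54.7535


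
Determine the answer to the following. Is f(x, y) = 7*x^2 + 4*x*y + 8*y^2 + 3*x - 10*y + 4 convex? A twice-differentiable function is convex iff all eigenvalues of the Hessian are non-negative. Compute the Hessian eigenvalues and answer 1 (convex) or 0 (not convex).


The Hessian of f(x,y) = 7*x^2 + 4*x*y + 8*y^2 + 3*x - 10*y + 4 is:
H = [[14, 4], [4, 16]]
Trace = 14 + 16 = 30
Determinant = 14*16 - (4)^2 = 208
Discriminant = (30)^2 - 4*208 = 68.0
Eigenvalues: lambda_1 = 10.8769, lambda_2 = 19.1231
The function is convex.

1


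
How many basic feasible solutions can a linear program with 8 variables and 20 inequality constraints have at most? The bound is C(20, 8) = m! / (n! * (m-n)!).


Each vertex corresponds to some choice of n active constraints out of m, so the number of vertices is at most C(m, n) = m! / (n!(m-n)!).
m = 20, n = 8
Numerator: 20 * 19 * 18 * 17 * 16 * 15 * 14 * 13
Denominator: 8! = 40320
C(20, 8) = 125970


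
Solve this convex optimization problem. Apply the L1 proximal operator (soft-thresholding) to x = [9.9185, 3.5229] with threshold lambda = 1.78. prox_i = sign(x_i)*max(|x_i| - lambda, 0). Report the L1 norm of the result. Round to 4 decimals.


Soft-thresholding with lambda = 1.78:
prox(9.9185) = sign(9.9185)*max(|9.9185| - 1.78, 0) = 8.1385
prox(3.5229) = sign(3.5229)*max(|3.5229| - 1.78, 0) = 1.7429
prox(x) = [8.1385, 1.7429]
||prox(x)||_1 = 8.1385 + 1.7429 = 9.8814
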